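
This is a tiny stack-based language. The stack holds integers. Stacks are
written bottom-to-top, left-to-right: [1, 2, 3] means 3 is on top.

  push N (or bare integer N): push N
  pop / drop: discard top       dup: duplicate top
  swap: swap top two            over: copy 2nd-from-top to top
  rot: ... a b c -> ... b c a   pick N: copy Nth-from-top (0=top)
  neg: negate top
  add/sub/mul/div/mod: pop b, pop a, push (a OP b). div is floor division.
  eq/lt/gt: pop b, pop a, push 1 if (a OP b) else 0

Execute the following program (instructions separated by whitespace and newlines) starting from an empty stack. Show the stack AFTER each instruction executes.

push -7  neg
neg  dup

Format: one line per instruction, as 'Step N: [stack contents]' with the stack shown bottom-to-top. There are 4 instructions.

Step 1: [-7]
Step 2: [7]
Step 3: [-7]
Step 4: [-7, -7]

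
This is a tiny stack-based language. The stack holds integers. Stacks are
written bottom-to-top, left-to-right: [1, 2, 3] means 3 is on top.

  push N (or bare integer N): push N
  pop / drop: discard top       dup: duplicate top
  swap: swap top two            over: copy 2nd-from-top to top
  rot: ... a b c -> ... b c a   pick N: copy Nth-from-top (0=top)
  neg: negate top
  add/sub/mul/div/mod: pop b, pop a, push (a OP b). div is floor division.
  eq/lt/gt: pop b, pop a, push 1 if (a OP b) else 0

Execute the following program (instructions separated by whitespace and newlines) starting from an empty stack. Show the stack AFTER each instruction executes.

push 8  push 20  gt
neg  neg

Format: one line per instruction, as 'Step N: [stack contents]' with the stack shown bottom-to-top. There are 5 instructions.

Step 1: [8]
Step 2: [8, 20]
Step 3: [0]
Step 4: [0]
Step 5: [0]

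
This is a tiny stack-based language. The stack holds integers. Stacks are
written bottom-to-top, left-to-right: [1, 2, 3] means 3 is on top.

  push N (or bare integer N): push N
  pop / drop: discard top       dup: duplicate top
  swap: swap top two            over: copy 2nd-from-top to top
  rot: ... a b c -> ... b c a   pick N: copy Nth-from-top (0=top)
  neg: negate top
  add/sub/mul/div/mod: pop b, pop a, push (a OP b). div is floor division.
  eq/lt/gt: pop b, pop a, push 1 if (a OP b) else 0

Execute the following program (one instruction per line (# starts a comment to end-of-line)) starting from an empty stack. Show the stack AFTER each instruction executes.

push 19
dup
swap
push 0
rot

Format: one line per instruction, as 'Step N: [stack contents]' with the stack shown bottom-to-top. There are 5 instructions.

Step 1: [19]
Step 2: [19, 19]
Step 3: [19, 19]
Step 4: [19, 19, 0]
Step 5: [19, 0, 19]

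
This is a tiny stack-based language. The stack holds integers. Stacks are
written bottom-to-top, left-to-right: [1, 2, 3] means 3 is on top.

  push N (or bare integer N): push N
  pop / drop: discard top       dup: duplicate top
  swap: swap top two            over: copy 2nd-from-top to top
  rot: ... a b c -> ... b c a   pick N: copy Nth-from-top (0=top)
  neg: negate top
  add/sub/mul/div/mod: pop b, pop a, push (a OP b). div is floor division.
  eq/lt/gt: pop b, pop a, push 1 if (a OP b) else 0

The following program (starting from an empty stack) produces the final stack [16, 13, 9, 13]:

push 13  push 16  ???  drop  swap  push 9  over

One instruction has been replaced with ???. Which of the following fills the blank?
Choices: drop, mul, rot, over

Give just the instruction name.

Answer: over

Derivation:
Stack before ???: [13, 16]
Stack after ???:  [13, 16, 13]
Checking each choice:
  drop: stack underflow (need 2, have 0)
  mul: stack underflow (need 2, have 0)
  rot: stack underflow (need 3, have 2)
  over: MATCH


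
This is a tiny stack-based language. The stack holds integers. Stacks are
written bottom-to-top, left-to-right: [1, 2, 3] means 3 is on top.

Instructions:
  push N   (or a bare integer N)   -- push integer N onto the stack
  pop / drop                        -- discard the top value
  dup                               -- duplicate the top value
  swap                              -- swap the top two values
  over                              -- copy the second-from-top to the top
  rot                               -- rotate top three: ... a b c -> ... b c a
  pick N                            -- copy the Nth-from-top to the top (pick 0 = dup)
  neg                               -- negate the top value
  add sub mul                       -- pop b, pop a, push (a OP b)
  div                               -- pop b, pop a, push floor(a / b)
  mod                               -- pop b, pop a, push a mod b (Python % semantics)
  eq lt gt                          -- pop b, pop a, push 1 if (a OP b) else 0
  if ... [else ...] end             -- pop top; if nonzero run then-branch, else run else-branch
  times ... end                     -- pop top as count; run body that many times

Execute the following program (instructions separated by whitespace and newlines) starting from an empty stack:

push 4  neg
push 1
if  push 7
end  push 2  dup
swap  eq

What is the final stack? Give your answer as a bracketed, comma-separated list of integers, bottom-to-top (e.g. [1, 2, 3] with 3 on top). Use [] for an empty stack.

Answer: [-4, 7, 1]

Derivation:
After 'push 4': [4]
After 'neg': [-4]
After 'push 1': [-4, 1]
After 'if': [-4]
After 'push 7': [-4, 7]
After 'push 2': [-4, 7, 2]
After 'dup': [-4, 7, 2, 2]
After 'swap': [-4, 7, 2, 2]
After 'eq': [-4, 7, 1]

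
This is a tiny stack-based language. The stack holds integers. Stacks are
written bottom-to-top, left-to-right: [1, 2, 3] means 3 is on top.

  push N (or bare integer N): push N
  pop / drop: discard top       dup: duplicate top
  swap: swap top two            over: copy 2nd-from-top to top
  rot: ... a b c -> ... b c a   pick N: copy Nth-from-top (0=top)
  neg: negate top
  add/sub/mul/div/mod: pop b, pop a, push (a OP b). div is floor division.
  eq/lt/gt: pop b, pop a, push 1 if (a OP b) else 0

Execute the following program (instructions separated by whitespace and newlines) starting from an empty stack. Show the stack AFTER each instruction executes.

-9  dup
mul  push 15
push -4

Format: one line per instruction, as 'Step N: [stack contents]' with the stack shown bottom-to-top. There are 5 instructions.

Step 1: [-9]
Step 2: [-9, -9]
Step 3: [81]
Step 4: [81, 15]
Step 5: [81, 15, -4]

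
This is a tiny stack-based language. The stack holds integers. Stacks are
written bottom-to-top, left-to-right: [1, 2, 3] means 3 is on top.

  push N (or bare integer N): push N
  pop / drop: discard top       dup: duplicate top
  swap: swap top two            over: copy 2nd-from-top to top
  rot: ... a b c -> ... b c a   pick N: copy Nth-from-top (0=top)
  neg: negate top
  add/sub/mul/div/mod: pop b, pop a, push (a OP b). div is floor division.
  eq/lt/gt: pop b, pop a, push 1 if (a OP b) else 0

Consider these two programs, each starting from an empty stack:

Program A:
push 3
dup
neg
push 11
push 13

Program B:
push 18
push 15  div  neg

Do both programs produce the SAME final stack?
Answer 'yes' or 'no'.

Answer: no

Derivation:
Program A trace:
  After 'push 3': [3]
  After 'dup': [3, 3]
  After 'neg': [3, -3]
  After 'push 11': [3, -3, 11]
  After 'push 13': [3, -3, 11, 13]
Program A final stack: [3, -3, 11, 13]

Program B trace:
  After 'push 18': [18]
  After 'push 15': [18, 15]
  After 'div': [1]
  After 'neg': [-1]
Program B final stack: [-1]
Same: no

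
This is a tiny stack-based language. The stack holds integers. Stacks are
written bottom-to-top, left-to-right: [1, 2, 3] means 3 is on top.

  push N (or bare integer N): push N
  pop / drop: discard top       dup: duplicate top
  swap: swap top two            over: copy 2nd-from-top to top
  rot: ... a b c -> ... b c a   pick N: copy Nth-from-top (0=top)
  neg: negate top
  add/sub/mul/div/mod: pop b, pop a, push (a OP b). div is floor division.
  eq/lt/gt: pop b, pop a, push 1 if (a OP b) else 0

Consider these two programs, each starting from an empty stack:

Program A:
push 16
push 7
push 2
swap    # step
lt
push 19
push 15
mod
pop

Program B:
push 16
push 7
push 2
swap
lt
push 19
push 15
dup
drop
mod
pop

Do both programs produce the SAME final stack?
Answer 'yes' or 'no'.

Program A trace:
  After 'push 16': [16]
  After 'push 7': [16, 7]
  After 'push 2': [16, 7, 2]
  After 'swap': [16, 2, 7]
  After 'lt': [16, 1]
  After 'push 19': [16, 1, 19]
  After 'push 15': [16, 1, 19, 15]
  After 'mod': [16, 1, 4]
  After 'pop': [16, 1]
Program A final stack: [16, 1]

Program B trace:
  After 'push 16': [16]
  After 'push 7': [16, 7]
  After 'push 2': [16, 7, 2]
  After 'swap': [16, 2, 7]
  After 'lt': [16, 1]
  After 'push 19': [16, 1, 19]
  After 'push 15': [16, 1, 19, 15]
  After 'dup': [16, 1, 19, 15, 15]
  After 'drop': [16, 1, 19, 15]
  After 'mod': [16, 1, 4]
  After 'pop': [16, 1]
Program B final stack: [16, 1]
Same: yes

Answer: yes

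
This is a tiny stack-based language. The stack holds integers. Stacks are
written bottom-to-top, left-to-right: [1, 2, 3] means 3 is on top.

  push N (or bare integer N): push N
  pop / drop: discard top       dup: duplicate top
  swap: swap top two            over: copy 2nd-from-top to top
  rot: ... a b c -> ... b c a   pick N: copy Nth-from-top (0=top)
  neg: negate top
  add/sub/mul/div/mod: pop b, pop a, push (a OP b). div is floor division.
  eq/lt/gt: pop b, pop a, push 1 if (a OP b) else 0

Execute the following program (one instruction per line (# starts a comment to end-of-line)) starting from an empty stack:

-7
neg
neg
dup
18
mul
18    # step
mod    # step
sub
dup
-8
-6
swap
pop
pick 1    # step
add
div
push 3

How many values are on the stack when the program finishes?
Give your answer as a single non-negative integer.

Answer: 3

Derivation:
After 'push -7': stack = [-7] (depth 1)
After 'neg': stack = [7] (depth 1)
After 'neg': stack = [-7] (depth 1)
After 'dup': stack = [-7, -7] (depth 2)
After 'push 18': stack = [-7, -7, 18] (depth 3)
After 'mul': stack = [-7, -126] (depth 2)
After 'push 18': stack = [-7, -126, 18] (depth 3)
After 'mod': stack = [-7, 0] (depth 2)
After 'sub': stack = [-7] (depth 1)
After 'dup': stack = [-7, -7] (depth 2)
After 'push -8': stack = [-7, -7, -8] (depth 3)
After 'push -6': stack = [-7, -7, -8, -6] (depth 4)
After 'swap': stack = [-7, -7, -6, -8] (depth 4)
After 'pop': stack = [-7, -7, -6] (depth 3)
After 'pick 1': stack = [-7, -7, -6, -7] (depth 4)
After 'add': stack = [-7, -7, -13] (depth 3)
After 'div': stack = [-7, 0] (depth 2)
After 'push 3': stack = [-7, 0, 3] (depth 3)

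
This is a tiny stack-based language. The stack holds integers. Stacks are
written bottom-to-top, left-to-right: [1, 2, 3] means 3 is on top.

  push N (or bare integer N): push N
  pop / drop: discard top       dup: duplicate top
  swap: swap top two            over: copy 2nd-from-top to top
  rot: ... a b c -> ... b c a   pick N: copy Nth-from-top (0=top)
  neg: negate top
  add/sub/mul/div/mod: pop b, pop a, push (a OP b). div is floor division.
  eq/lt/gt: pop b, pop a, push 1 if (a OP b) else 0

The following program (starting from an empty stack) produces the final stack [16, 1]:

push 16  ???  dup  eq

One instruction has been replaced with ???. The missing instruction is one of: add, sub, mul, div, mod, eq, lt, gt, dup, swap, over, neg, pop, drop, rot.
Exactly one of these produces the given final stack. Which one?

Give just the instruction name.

Answer: dup

Derivation:
Stack before ???: [16]
Stack after ???:  [16, 16]
The instruction that transforms [16] -> [16, 16] is: dup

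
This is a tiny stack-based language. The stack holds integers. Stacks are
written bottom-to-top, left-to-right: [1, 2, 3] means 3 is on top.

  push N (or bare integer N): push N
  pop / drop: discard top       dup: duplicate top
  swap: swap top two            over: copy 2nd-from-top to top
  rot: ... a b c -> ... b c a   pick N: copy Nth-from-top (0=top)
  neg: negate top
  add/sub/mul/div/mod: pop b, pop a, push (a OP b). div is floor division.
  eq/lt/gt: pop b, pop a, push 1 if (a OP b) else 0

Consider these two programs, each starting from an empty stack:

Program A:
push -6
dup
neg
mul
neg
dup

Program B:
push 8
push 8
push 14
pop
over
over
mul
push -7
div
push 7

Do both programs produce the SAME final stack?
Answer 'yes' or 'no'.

Program A trace:
  After 'push -6': [-6]
  After 'dup': [-6, -6]
  After 'neg': [-6, 6]
  After 'mul': [-36]
  After 'neg': [36]
  After 'dup': [36, 36]
Program A final stack: [36, 36]

Program B trace:
  After 'push 8': [8]
  After 'push 8': [8, 8]
  After 'push 14': [8, 8, 14]
  After 'pop': [8, 8]
  After 'over': [8, 8, 8]
  After 'over': [8, 8, 8, 8]
  After 'mul': [8, 8, 64]
  After 'push -7': [8, 8, 64, -7]
  After 'div': [8, 8, -10]
  After 'push 7': [8, 8, -10, 7]
Program B final stack: [8, 8, -10, 7]
Same: no

Answer: no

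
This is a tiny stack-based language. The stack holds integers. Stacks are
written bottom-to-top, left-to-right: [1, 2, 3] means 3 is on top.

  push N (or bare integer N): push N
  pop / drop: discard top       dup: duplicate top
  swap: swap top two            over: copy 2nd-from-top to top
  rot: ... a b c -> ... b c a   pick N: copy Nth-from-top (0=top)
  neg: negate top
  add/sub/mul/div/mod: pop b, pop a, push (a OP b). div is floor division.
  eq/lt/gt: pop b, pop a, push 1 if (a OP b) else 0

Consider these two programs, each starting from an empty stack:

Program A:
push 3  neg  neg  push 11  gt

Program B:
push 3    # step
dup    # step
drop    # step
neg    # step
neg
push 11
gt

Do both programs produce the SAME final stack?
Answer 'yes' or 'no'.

Answer: yes

Derivation:
Program A trace:
  After 'push 3': [3]
  After 'neg': [-3]
  After 'neg': [3]
  After 'push 11': [3, 11]
  After 'gt': [0]
Program A final stack: [0]

Program B trace:
  After 'push 3': [3]
  After 'dup': [3, 3]
  After 'drop': [3]
  After 'neg': [-3]
  After 'neg': [3]
  After 'push 11': [3, 11]
  After 'gt': [0]
Program B final stack: [0]
Same: yes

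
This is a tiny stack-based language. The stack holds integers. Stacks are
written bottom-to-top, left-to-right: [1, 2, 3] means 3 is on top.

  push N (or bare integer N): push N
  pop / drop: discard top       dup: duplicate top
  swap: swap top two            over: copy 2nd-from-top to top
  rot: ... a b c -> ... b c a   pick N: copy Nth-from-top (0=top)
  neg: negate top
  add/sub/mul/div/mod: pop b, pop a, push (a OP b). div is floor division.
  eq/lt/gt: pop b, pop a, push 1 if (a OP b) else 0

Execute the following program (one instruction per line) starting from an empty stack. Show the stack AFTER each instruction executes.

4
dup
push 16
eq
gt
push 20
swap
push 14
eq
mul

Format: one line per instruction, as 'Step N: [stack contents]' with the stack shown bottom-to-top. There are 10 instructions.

Step 1: [4]
Step 2: [4, 4]
Step 3: [4, 4, 16]
Step 4: [4, 0]
Step 5: [1]
Step 6: [1, 20]
Step 7: [20, 1]
Step 8: [20, 1, 14]
Step 9: [20, 0]
Step 10: [0]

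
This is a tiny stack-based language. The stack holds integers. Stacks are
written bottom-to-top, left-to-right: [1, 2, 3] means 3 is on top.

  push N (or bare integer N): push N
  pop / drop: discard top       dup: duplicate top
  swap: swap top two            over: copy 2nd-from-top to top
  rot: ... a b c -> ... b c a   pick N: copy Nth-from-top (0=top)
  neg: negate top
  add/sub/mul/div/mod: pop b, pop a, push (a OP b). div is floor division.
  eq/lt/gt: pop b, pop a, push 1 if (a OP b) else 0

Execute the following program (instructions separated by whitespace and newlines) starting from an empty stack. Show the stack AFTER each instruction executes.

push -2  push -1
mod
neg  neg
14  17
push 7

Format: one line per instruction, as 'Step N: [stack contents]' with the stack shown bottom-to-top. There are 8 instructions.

Step 1: [-2]
Step 2: [-2, -1]
Step 3: [0]
Step 4: [0]
Step 5: [0]
Step 6: [0, 14]
Step 7: [0, 14, 17]
Step 8: [0, 14, 17, 7]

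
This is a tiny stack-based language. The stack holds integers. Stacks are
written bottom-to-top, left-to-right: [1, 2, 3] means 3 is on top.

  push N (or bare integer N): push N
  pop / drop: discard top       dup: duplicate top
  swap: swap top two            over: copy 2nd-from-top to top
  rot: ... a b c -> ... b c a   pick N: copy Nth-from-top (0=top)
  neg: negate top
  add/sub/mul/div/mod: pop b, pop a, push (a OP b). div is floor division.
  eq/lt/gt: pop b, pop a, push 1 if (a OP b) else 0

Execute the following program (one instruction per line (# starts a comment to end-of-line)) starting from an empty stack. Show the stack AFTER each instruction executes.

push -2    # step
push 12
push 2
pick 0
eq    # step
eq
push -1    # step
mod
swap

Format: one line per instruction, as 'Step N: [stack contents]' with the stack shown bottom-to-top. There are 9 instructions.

Step 1: [-2]
Step 2: [-2, 12]
Step 3: [-2, 12, 2]
Step 4: [-2, 12, 2, 2]
Step 5: [-2, 12, 1]
Step 6: [-2, 0]
Step 7: [-2, 0, -1]
Step 8: [-2, 0]
Step 9: [0, -2]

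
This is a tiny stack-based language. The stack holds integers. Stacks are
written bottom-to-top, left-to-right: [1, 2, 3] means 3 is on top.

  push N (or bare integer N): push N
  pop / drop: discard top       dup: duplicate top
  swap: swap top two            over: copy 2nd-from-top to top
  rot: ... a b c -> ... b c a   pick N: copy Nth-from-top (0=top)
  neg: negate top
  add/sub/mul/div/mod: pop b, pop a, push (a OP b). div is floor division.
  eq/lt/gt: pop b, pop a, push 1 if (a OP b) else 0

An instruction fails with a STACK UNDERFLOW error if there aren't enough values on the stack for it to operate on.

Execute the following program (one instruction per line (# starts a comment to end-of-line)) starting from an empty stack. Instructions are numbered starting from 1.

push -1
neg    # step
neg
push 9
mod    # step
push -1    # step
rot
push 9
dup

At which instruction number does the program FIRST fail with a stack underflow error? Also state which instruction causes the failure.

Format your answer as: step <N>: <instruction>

Answer: step 7: rot

Derivation:
Step 1 ('push -1'): stack = [-1], depth = 1
Step 2 ('neg'): stack = [1], depth = 1
Step 3 ('neg'): stack = [-1], depth = 1
Step 4 ('push 9'): stack = [-1, 9], depth = 2
Step 5 ('mod'): stack = [8], depth = 1
Step 6 ('push -1'): stack = [8, -1], depth = 2
Step 7 ('rot'): needs 3 value(s) but depth is 2 — STACK UNDERFLOW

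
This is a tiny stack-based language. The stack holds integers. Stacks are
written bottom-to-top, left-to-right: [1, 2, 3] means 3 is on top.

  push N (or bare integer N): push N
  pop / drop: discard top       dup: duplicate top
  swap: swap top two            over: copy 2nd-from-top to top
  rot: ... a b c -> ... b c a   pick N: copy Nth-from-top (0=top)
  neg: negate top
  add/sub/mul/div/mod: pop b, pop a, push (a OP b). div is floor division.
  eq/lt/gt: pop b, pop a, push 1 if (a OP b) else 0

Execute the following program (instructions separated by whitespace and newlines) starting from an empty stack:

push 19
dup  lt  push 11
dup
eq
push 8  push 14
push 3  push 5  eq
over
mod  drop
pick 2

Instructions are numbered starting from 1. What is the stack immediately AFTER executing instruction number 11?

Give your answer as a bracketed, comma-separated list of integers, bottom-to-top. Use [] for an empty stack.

Answer: [0, 1, 8, 14, 0]

Derivation:
Step 1 ('push 19'): [19]
Step 2 ('dup'): [19, 19]
Step 3 ('lt'): [0]
Step 4 ('push 11'): [0, 11]
Step 5 ('dup'): [0, 11, 11]
Step 6 ('eq'): [0, 1]
Step 7 ('push 8'): [0, 1, 8]
Step 8 ('push 14'): [0, 1, 8, 14]
Step 9 ('push 3'): [0, 1, 8, 14, 3]
Step 10 ('push 5'): [0, 1, 8, 14, 3, 5]
Step 11 ('eq'): [0, 1, 8, 14, 0]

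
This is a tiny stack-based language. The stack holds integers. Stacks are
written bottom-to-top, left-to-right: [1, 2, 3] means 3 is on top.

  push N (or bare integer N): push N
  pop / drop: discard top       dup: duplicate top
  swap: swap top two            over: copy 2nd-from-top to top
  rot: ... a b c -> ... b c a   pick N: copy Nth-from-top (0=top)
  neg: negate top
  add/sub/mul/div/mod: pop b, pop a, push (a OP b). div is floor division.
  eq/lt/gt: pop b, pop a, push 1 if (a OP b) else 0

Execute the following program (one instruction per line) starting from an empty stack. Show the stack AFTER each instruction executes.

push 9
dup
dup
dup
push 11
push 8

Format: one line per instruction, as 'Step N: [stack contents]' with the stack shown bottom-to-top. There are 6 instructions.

Step 1: [9]
Step 2: [9, 9]
Step 3: [9, 9, 9]
Step 4: [9, 9, 9, 9]
Step 5: [9, 9, 9, 9, 11]
Step 6: [9, 9, 9, 9, 11, 8]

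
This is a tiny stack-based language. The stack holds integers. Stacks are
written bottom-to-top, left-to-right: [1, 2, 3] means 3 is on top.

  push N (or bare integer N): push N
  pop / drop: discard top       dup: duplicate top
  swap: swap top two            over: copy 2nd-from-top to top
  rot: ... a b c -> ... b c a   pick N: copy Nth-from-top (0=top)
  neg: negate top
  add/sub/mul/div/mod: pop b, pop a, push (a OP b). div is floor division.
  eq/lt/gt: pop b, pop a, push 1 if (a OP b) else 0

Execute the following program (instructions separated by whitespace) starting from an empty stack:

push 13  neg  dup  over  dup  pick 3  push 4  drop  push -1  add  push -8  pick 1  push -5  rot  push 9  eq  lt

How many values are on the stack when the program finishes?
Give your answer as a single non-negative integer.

After 'push 13': stack = [13] (depth 1)
After 'neg': stack = [-13] (depth 1)
After 'dup': stack = [-13, -13] (depth 2)
After 'over': stack = [-13, -13, -13] (depth 3)
After 'dup': stack = [-13, -13, -13, -13] (depth 4)
After 'pick 3': stack = [-13, -13, -13, -13, -13] (depth 5)
After 'push 4': stack = [-13, -13, -13, -13, -13, 4] (depth 6)
After 'drop': stack = [-13, -13, -13, -13, -13] (depth 5)
After 'push -1': stack = [-13, -13, -13, -13, -13, -1] (depth 6)
After 'add': stack = [-13, -13, -13, -13, -14] (depth 5)
After 'push -8': stack = [-13, -13, -13, -13, -14, -8] (depth 6)
After 'pick 1': stack = [-13, -13, -13, -13, -14, -8, -14] (depth 7)
After 'push -5': stack = [-13, -13, -13, -13, -14, -8, -14, -5] (depth 8)
After 'rot': stack = [-13, -13, -13, -13, -14, -14, -5, -8] (depth 8)
After 'push 9': stack = [-13, -13, -13, -13, -14, -14, -5, -8, 9] (depth 9)
After 'eq': stack = [-13, -13, -13, -13, -14, -14, -5, 0] (depth 8)
After 'lt': stack = [-13, -13, -13, -13, -14, -14, 1] (depth 7)

Answer: 7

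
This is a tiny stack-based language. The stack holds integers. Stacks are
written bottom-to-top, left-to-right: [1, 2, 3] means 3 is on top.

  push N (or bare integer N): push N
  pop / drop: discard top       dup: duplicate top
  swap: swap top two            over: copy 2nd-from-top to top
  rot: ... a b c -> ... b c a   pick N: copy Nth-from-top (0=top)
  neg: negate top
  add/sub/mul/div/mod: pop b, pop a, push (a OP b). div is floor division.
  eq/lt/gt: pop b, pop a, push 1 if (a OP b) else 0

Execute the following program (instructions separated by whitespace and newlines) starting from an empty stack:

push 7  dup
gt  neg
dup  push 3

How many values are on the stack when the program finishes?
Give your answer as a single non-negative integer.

After 'push 7': stack = [7] (depth 1)
After 'dup': stack = [7, 7] (depth 2)
After 'gt': stack = [0] (depth 1)
After 'neg': stack = [0] (depth 1)
After 'dup': stack = [0, 0] (depth 2)
After 'push 3': stack = [0, 0, 3] (depth 3)

Answer: 3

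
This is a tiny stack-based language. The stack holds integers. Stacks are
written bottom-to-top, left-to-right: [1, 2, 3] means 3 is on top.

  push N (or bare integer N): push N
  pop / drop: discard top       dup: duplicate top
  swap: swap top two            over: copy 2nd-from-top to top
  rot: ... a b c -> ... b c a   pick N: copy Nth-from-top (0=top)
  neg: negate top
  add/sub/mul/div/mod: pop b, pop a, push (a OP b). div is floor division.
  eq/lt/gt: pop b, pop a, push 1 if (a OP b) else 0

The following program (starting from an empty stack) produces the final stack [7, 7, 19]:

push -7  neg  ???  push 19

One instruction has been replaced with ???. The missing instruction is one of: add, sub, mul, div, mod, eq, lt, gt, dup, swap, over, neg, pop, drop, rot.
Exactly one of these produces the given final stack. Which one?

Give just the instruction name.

Stack before ???: [7]
Stack after ???:  [7, 7]
The instruction that transforms [7] -> [7, 7] is: dup

Answer: dup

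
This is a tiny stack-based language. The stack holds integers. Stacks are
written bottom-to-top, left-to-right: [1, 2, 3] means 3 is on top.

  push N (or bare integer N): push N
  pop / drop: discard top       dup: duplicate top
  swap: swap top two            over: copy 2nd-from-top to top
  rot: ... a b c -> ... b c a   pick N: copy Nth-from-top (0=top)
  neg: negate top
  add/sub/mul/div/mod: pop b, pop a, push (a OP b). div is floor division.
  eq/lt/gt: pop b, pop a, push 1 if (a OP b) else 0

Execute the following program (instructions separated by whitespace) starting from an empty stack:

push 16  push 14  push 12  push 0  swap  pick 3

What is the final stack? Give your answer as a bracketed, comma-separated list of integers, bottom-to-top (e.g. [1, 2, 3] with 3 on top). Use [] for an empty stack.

Answer: [16, 14, 0, 12, 16]

Derivation:
After 'push 16': [16]
After 'push 14': [16, 14]
After 'push 12': [16, 14, 12]
After 'push 0': [16, 14, 12, 0]
After 'swap': [16, 14, 0, 12]
After 'pick 3': [16, 14, 0, 12, 16]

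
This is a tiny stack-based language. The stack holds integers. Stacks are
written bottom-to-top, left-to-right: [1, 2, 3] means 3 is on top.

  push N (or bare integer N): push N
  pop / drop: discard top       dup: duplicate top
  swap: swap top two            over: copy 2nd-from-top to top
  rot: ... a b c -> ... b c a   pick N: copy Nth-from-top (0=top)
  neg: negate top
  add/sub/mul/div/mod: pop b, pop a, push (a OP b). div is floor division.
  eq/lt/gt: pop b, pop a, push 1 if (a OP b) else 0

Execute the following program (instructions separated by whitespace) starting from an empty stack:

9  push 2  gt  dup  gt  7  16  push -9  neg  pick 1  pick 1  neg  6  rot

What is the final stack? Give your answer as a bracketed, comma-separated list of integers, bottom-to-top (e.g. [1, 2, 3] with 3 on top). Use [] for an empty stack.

Answer: [0, 7, 16, 9, -9, 6, 16]

Derivation:
After 'push 9': [9]
After 'push 2': [9, 2]
After 'gt': [1]
After 'dup': [1, 1]
After 'gt': [0]
After 'push 7': [0, 7]
After 'push 16': [0, 7, 16]
After 'push -9': [0, 7, 16, -9]
After 'neg': [0, 7, 16, 9]
After 'pick 1': [0, 7, 16, 9, 16]
After 'pick 1': [0, 7, 16, 9, 16, 9]
After 'neg': [0, 7, 16, 9, 16, -9]
After 'push 6': [0, 7, 16, 9, 16, -9, 6]
After 'rot': [0, 7, 16, 9, -9, 6, 16]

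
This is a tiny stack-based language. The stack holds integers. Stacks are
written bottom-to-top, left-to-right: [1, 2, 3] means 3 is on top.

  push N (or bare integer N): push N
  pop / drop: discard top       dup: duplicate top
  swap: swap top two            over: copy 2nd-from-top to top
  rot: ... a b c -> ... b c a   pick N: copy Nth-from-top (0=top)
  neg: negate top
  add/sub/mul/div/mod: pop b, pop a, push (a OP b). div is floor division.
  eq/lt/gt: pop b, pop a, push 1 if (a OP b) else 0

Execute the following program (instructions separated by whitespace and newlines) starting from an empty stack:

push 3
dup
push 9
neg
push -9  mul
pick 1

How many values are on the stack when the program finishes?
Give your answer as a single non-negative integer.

After 'push 3': stack = [3] (depth 1)
After 'dup': stack = [3, 3] (depth 2)
After 'push 9': stack = [3, 3, 9] (depth 3)
After 'neg': stack = [3, 3, -9] (depth 3)
After 'push -9': stack = [3, 3, -9, -9] (depth 4)
After 'mul': stack = [3, 3, 81] (depth 3)
After 'pick 1': stack = [3, 3, 81, 3] (depth 4)

Answer: 4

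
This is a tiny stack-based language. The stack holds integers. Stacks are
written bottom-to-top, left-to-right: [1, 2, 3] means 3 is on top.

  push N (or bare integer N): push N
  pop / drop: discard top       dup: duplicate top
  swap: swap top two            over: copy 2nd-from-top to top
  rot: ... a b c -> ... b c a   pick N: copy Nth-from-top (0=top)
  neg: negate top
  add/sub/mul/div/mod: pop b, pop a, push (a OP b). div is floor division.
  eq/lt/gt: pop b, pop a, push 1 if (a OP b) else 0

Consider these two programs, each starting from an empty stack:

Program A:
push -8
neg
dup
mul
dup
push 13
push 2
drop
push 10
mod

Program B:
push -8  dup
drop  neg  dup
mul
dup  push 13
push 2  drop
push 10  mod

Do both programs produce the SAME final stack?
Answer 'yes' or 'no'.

Answer: yes

Derivation:
Program A trace:
  After 'push -8': [-8]
  After 'neg': [8]
  After 'dup': [8, 8]
  After 'mul': [64]
  After 'dup': [64, 64]
  After 'push 13': [64, 64, 13]
  After 'push 2': [64, 64, 13, 2]
  After 'drop': [64, 64, 13]
  After 'push 10': [64, 64, 13, 10]
  After 'mod': [64, 64, 3]
Program A final stack: [64, 64, 3]

Program B trace:
  After 'push -8': [-8]
  After 'dup': [-8, -8]
  After 'drop': [-8]
  After 'neg': [8]
  After 'dup': [8, 8]
  After 'mul': [64]
  After 'dup': [64, 64]
  After 'push 13': [64, 64, 13]
  After 'push 2': [64, 64, 13, 2]
  After 'drop': [64, 64, 13]
  After 'push 10': [64, 64, 13, 10]
  After 'mod': [64, 64, 3]
Program B final stack: [64, 64, 3]
Same: yes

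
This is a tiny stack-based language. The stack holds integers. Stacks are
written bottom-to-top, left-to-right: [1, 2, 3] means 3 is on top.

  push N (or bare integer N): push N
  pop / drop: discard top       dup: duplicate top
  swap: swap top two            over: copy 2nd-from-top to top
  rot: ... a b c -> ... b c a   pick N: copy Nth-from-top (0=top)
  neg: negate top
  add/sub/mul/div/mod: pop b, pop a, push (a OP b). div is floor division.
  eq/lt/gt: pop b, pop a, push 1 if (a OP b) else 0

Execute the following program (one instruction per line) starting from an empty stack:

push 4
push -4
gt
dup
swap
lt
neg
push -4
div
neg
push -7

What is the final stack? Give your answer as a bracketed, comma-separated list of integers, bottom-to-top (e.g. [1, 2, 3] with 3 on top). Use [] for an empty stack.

After 'push 4': [4]
After 'push -4': [4, -4]
After 'gt': [1]
After 'dup': [1, 1]
After 'swap': [1, 1]
After 'lt': [0]
After 'neg': [0]
After 'push -4': [0, -4]
After 'div': [0]
After 'neg': [0]
After 'push -7': [0, -7]

Answer: [0, -7]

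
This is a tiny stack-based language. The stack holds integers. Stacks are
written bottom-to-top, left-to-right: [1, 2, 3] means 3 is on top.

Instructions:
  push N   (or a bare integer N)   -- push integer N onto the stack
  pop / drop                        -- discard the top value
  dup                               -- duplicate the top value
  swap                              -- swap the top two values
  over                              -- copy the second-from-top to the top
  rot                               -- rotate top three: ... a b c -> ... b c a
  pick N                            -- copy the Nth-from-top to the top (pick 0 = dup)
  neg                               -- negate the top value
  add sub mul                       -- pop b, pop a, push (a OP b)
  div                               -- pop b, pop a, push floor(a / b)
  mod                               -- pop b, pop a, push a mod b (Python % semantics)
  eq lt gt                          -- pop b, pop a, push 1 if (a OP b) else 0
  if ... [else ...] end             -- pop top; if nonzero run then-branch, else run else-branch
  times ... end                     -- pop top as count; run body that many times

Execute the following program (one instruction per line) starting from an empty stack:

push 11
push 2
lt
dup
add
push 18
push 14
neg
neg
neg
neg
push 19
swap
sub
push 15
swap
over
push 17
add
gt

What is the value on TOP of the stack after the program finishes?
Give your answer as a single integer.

After 'push 11': [11]
After 'push 2': [11, 2]
After 'lt': [0]
After 'dup': [0, 0]
After 'add': [0]
After 'push 18': [0, 18]
After 'push 14': [0, 18, 14]
After 'neg': [0, 18, -14]
After 'neg': [0, 18, 14]
After 'neg': [0, 18, -14]
After 'neg': [0, 18, 14]
After 'push 19': [0, 18, 14, 19]
After 'swap': [0, 18, 19, 14]
After 'sub': [0, 18, 5]
After 'push 15': [0, 18, 5, 15]
After 'swap': [0, 18, 15, 5]
After 'over': [0, 18, 15, 5, 15]
After 'push 17': [0, 18, 15, 5, 15, 17]
After 'add': [0, 18, 15, 5, 32]
After 'gt': [0, 18, 15, 0]

Answer: 0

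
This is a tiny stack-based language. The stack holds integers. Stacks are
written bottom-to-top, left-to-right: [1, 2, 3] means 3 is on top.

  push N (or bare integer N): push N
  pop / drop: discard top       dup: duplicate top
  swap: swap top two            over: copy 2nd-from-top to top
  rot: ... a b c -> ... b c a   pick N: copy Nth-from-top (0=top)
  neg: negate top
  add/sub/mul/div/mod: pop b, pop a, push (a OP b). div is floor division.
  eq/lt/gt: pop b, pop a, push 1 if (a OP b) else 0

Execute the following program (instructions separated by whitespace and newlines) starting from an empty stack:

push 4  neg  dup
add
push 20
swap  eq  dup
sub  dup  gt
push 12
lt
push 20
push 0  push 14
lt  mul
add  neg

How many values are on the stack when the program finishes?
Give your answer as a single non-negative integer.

Answer: 1

Derivation:
After 'push 4': stack = [4] (depth 1)
After 'neg': stack = [-4] (depth 1)
After 'dup': stack = [-4, -4] (depth 2)
After 'add': stack = [-8] (depth 1)
After 'push 20': stack = [-8, 20] (depth 2)
After 'swap': stack = [20, -8] (depth 2)
After 'eq': stack = [0] (depth 1)
After 'dup': stack = [0, 0] (depth 2)
After 'sub': stack = [0] (depth 1)
After 'dup': stack = [0, 0] (depth 2)
After 'gt': stack = [0] (depth 1)
After 'push 12': stack = [0, 12] (depth 2)
After 'lt': stack = [1] (depth 1)
After 'push 20': stack = [1, 20] (depth 2)
After 'push 0': stack = [1, 20, 0] (depth 3)
After 'push 14': stack = [1, 20, 0, 14] (depth 4)
After 'lt': stack = [1, 20, 1] (depth 3)
After 'mul': stack = [1, 20] (depth 2)
After 'add': stack = [21] (depth 1)
After 'neg': stack = [-21] (depth 1)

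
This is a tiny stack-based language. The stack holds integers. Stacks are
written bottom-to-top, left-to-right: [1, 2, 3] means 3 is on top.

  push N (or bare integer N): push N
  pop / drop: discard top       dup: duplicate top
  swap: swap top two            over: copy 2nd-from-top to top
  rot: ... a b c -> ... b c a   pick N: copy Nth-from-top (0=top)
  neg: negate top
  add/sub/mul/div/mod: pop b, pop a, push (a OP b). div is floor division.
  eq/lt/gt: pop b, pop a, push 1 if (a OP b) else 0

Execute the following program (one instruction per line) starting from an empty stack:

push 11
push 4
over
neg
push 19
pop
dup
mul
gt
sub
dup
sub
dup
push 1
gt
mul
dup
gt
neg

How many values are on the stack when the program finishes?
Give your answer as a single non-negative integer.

After 'push 11': stack = [11] (depth 1)
After 'push 4': stack = [11, 4] (depth 2)
After 'over': stack = [11, 4, 11] (depth 3)
After 'neg': stack = [11, 4, -11] (depth 3)
After 'push 19': stack = [11, 4, -11, 19] (depth 4)
After 'pop': stack = [11, 4, -11] (depth 3)
After 'dup': stack = [11, 4, -11, -11] (depth 4)
After 'mul': stack = [11, 4, 121] (depth 3)
After 'gt': stack = [11, 0] (depth 2)
After 'sub': stack = [11] (depth 1)
After 'dup': stack = [11, 11] (depth 2)
After 'sub': stack = [0] (depth 1)
After 'dup': stack = [0, 0] (depth 2)
After 'push 1': stack = [0, 0, 1] (depth 3)
After 'gt': stack = [0, 0] (depth 2)
After 'mul': stack = [0] (depth 1)
After 'dup': stack = [0, 0] (depth 2)
After 'gt': stack = [0] (depth 1)
After 'neg': stack = [0] (depth 1)

Answer: 1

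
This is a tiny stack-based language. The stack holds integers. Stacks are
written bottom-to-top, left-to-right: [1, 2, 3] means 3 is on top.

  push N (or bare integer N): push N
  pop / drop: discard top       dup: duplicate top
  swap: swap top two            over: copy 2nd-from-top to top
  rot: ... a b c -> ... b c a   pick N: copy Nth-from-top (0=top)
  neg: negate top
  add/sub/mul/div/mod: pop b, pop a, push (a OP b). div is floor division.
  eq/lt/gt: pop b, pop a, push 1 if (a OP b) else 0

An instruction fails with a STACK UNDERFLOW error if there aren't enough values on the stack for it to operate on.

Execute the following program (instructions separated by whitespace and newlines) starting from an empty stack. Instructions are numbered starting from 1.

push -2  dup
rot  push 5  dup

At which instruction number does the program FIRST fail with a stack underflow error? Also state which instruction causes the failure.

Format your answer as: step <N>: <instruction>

Step 1 ('push -2'): stack = [-2], depth = 1
Step 2 ('dup'): stack = [-2, -2], depth = 2
Step 3 ('rot'): needs 3 value(s) but depth is 2 — STACK UNDERFLOW

Answer: step 3: rot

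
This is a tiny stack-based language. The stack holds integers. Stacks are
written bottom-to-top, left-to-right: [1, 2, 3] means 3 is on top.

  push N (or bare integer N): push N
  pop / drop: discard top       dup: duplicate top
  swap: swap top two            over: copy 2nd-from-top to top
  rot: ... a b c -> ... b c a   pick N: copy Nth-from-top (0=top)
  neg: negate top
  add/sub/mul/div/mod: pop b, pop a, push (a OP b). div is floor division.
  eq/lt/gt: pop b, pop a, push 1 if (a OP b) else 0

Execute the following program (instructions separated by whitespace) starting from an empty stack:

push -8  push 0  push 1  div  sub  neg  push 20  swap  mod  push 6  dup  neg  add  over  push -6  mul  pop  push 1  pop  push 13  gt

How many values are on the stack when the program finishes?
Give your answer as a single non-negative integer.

Answer: 2

Derivation:
After 'push -8': stack = [-8] (depth 1)
After 'push 0': stack = [-8, 0] (depth 2)
After 'push 1': stack = [-8, 0, 1] (depth 3)
After 'div': stack = [-8, 0] (depth 2)
After 'sub': stack = [-8] (depth 1)
After 'neg': stack = [8] (depth 1)
After 'push 20': stack = [8, 20] (depth 2)
After 'swap': stack = [20, 8] (depth 2)
After 'mod': stack = [4] (depth 1)
After 'push 6': stack = [4, 6] (depth 2)
  ...
After 'neg': stack = [4, 6, -6] (depth 3)
After 'add': stack = [4, 0] (depth 2)
After 'over': stack = [4, 0, 4] (depth 3)
After 'push -6': stack = [4, 0, 4, -6] (depth 4)
After 'mul': stack = [4, 0, -24] (depth 3)
After 'pop': stack = [4, 0] (depth 2)
After 'push 1': stack = [4, 0, 1] (depth 3)
After 'pop': stack = [4, 0] (depth 2)
After 'push 13': stack = [4, 0, 13] (depth 3)
After 'gt': stack = [4, 0] (depth 2)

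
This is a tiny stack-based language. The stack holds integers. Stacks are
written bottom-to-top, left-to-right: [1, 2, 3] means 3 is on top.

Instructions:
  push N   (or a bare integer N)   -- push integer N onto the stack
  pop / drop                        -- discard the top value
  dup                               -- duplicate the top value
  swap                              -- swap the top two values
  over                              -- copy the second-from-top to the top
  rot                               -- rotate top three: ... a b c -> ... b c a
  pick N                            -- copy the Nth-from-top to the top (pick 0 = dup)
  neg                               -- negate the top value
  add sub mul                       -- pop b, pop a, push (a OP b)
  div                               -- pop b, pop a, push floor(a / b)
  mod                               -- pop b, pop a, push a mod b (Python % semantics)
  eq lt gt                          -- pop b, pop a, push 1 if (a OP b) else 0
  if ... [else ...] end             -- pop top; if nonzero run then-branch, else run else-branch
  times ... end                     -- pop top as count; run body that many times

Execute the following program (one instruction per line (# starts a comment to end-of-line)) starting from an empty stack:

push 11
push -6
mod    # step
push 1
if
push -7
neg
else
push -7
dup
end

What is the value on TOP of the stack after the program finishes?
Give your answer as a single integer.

After 'push 11': [11]
After 'push -6': [11, -6]
After 'mod': [-1]
After 'push 1': [-1, 1]
After 'if': [-1]
After 'push -7': [-1, -7]
After 'neg': [-1, 7]

Answer: 7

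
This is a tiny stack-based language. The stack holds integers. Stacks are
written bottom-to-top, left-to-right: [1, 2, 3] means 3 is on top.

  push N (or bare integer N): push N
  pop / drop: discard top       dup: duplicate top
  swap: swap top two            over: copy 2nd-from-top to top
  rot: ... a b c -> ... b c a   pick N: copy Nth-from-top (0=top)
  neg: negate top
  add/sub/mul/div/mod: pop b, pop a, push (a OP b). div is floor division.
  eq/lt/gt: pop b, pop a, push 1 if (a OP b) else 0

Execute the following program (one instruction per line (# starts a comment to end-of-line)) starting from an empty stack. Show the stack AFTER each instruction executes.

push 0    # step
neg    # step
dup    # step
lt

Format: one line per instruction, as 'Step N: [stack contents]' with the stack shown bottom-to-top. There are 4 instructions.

Step 1: [0]
Step 2: [0]
Step 3: [0, 0]
Step 4: [0]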